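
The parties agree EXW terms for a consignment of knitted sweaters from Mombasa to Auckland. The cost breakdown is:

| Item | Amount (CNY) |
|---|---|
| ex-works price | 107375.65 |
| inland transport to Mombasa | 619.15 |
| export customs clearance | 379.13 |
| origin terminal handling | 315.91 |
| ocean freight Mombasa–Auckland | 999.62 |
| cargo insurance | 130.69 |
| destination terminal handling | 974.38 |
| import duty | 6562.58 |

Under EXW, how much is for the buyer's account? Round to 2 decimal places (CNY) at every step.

EXW: the seller makes goods available at their premises; the buyer bears all onward costs.
Seller's account: goods 107375.65 = 107375.65
Buyer's account: inland to port 619.15 + export clearance 379.13 + origin terminal 315.91 + freight 999.62 + insurance 130.69 + destination terminal 974.38 + duty 6562.58 = 9981.46

Buyer's account: CNY 9981.46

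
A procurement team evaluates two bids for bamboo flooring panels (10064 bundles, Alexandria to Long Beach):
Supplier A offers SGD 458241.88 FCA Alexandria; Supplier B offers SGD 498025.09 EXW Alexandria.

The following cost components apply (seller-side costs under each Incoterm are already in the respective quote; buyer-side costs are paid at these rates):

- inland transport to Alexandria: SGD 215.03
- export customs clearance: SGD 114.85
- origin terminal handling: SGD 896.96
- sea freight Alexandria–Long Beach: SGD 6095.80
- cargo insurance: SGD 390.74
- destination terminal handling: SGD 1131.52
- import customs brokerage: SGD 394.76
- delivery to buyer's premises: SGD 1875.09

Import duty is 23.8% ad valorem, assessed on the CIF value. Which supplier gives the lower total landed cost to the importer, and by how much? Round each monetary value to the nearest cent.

Supplier A is cheaper by SGD 49660.01

Supplier A (FCA):
CIF value = FCA price + origin terminal + freight + insurance = 458241.88 + 896.96 + 6095.80 + 390.74 = 465625.38
Import duty = 465625.38 × 23.8% = 110818.84
Buyer bears (A): 896.96 + 6095.80 + 390.74 + 1131.52 + 394.76 + 1875.09 = 10784.87
Landed cost (A) = invoice 458241.88 + 10784.87 + duty 110818.84 = 579845.59
Supplier B (EXW):
CIF value = EXW price + inland to port + export clearance + origin terminal + freight + insurance = 498025.09 + 215.03 + 114.85 + 896.96 + 6095.80 + 390.74 = 505738.47
Import duty = 505738.47 × 23.8% = 120365.76
Buyer bears (B): 215.03 + 114.85 + 896.96 + 6095.80 + 390.74 + 1131.52 + 394.76 + 1875.09 = 11114.75
Landed cost (B) = invoice 498025.09 + 11114.75 + duty 120365.76 = 629505.60
Difference = |579845.59 − 629505.60| = 49660.01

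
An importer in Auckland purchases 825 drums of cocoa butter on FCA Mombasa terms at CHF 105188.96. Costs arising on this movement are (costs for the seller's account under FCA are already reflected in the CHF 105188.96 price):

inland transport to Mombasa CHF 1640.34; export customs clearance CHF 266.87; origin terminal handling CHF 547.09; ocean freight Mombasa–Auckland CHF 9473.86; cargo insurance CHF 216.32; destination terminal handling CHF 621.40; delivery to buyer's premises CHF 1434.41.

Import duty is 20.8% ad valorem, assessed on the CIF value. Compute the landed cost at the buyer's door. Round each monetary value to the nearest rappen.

FCA: the seller delivers export-cleared goods to the carrier; the buyer bears costs from that point.
Already in the invoice (seller's account under FCA): inland to port, export clearance — exclude.
CIF value = FCA price + origin terminal + freight + insurance = 105188.96 + 547.09 + 9473.86 + 216.32 = 115426.23
Import duty = 115426.23 × 20.8% = 24008.66
Buyer bears: origin terminal 547.09 + freight 9473.86 + insurance 216.32 + destination terminal 621.40 + delivery 1434.41 + duty 24008.66 = 36301.74
Landed cost = invoice 105188.96 + 36301.74 = 141490.70

Total landed cost: CHF 141490.70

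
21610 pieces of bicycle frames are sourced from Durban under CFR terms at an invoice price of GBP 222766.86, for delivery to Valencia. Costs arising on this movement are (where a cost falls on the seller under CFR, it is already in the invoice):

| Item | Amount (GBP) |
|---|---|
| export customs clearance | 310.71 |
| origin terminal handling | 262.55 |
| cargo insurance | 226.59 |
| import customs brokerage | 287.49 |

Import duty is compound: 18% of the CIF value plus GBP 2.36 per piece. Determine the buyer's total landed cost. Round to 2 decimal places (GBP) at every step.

CFR: the seller pays costs through ocean freight to the destination port, but not insurance.
Already in the invoice (seller's account under CFR): export clearance, origin terminal — exclude.
CIF value = CFR price + insurance = 222766.86 + 226.59 = 222993.45
Ad valorem component: 222993.45 × 18% = 40138.82
Specific component: 21610 × 2.36 = 50999.60
Import duty = 40138.82 + 50999.60 = 91138.42
Buyer bears: insurance 226.59 + brokerage 287.49 + duty 91138.42 = 91652.50
Landed cost = invoice 222766.86 + 91652.50 = 314419.36

Total landed cost: GBP 314419.36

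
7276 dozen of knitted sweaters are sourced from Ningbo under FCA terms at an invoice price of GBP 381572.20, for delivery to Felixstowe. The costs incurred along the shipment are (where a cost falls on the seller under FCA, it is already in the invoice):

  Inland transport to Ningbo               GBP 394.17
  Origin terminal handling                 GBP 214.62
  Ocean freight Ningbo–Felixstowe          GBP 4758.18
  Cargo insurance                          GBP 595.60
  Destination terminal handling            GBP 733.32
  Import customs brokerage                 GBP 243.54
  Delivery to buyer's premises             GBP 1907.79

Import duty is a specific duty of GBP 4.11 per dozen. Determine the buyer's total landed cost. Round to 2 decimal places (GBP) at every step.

FCA: the seller delivers export-cleared goods to the carrier; the buyer bears costs from that point.
Already in the invoice (seller's account under FCA): inland to port — exclude.
CIF value = FCA price + origin terminal + freight + insurance = 381572.20 + 214.62 + 4758.18 + 595.60 = 387140.60
Import duty = 7276 × 4.11 = 29904.36
Buyer bears: origin terminal 214.62 + freight 4758.18 + insurance 595.60 + destination terminal 733.32 + brokerage 243.54 + delivery 1907.79 + duty 29904.36 = 38357.41
Landed cost = invoice 381572.20 + 38357.41 = 419929.61

Total landed cost: GBP 419929.61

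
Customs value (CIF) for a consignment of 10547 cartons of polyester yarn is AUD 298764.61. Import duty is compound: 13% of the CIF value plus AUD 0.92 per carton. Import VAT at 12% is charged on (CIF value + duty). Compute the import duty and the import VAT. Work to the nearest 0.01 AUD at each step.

Import duty: AUD 48542.64; import VAT: AUD 41676.87

Ad valorem component: 298764.61 × 13% = 38839.40
Specific component: 10547 × 0.92 = 9703.24
Import duty = 38839.40 + 9703.24 = 48542.64
VAT base = CIF + duty = 298764.61 + 48542.64 = 347307.25
Import VAT = 347307.25 × 12% = 41676.87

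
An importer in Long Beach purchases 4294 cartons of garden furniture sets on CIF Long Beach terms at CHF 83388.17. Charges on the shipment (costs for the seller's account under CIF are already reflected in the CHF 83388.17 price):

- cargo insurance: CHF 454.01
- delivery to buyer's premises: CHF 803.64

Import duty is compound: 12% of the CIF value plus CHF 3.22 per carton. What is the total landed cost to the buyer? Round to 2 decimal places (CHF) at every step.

Total landed cost: CHF 108025.07

CIF: the seller pays costs through ocean freight and marine insurance to the destination port.
Already in the invoice (seller's account under CIF): insurance — exclude.
The CIF price already equals the CIF value: 83388.17
Ad valorem component: 83388.17 × 12% = 10006.58
Specific component: 4294 × 3.22 = 13826.68
Import duty = 10006.58 + 13826.68 = 23833.26
Buyer bears: delivery 803.64 + duty 23833.26 = 24636.90
Landed cost = invoice 83388.17 + 24636.90 = 108025.07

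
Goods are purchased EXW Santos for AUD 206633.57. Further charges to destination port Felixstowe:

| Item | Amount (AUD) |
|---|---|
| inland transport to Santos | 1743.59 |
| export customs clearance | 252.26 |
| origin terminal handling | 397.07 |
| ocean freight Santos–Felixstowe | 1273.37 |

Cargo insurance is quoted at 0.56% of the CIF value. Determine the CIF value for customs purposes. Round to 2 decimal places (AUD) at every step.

CIF value: AUD 211484.17

Let C be the CIF value. C = EXW price + pre-shipment costs + freight + 0.56% × C
C − 0.56% × C = 206633.57 + 1743.59 + 252.26 + 397.07 + 1273.37
0.9944 × C = 210299.86
C = 210299.86 / 0.9944 = 211484.17
Insurance premium = 0.56% × 211484.17 = 1184.31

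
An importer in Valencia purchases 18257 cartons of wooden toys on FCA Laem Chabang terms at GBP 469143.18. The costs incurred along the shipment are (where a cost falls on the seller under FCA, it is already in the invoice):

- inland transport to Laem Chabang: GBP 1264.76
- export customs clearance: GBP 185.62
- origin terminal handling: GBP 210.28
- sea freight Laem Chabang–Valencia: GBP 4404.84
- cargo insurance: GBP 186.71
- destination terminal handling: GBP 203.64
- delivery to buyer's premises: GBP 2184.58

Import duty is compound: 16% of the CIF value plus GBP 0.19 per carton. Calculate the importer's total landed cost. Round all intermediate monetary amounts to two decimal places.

Total landed cost: GBP 555633.26

FCA: the seller delivers export-cleared goods to the carrier; the buyer bears costs from that point.
Already in the invoice (seller's account under FCA): inland to port, export clearance — exclude.
CIF value = FCA price + origin terminal + freight + insurance = 469143.18 + 210.28 + 4404.84 + 186.71 = 473945.01
Ad valorem component: 473945.01 × 16% = 75831.20
Specific component: 18257 × 0.19 = 3468.83
Import duty = 75831.20 + 3468.83 = 79300.03
Buyer bears: origin terminal 210.28 + freight 4404.84 + insurance 186.71 + destination terminal 203.64 + delivery 2184.58 + duty 79300.03 = 86490.08
Landed cost = invoice 469143.18 + 86490.08 = 555633.26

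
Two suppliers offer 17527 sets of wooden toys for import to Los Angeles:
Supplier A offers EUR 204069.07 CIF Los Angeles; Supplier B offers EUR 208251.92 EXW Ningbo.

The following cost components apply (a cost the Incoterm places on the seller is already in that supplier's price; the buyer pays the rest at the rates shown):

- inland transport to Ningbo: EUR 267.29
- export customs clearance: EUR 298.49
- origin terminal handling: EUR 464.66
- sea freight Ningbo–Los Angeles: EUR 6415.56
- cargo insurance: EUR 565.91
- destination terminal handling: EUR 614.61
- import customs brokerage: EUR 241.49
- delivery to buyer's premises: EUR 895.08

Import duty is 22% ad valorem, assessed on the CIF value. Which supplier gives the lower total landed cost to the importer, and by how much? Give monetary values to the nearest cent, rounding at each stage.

Supplier A is cheaper by EUR 14877.60

Supplier A (CIF):
The CIF price already equals the CIF value: 204069.07
Import duty = 204069.07 × 22% = 44895.20
Buyer bears (A): 614.61 + 241.49 + 895.08 = 1751.18
Landed cost (A) = invoice 204069.07 + 1751.18 + duty 44895.20 = 250715.45
Supplier B (EXW):
CIF value = EXW price + inland to port + export clearance + origin terminal + freight + insurance = 208251.92 + 267.29 + 298.49 + 464.66 + 6415.56 + 565.91 = 216263.83
Import duty = 216263.83 × 22% = 47578.04
Buyer bears (B): 267.29 + 298.49 + 464.66 + 6415.56 + 565.91 + 614.61 + 241.49 + 895.08 = 9763.09
Landed cost (B) = invoice 208251.92 + 9763.09 + duty 47578.04 = 265593.05
Difference = |250715.45 − 265593.05| = 14877.60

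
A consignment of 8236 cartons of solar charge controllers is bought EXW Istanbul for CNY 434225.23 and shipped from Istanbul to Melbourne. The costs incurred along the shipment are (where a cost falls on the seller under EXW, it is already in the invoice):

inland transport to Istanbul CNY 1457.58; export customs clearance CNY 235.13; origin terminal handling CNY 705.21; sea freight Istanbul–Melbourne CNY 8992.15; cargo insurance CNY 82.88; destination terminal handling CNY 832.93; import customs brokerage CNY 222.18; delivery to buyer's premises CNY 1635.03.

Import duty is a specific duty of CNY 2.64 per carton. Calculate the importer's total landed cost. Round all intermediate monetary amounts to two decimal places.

Total landed cost: CNY 470131.36

EXW: the seller makes goods available at their premises; the buyer bears all onward costs.
CIF value = EXW price + inland to port + export clearance + origin terminal + freight + insurance = 434225.23 + 1457.58 + 235.13 + 705.21 + 8992.15 + 82.88 = 445698.18
Import duty = 8236 × 2.64 = 21743.04
Buyer bears: inland to port 1457.58 + export clearance 235.13 + origin terminal 705.21 + freight 8992.15 + insurance 82.88 + destination terminal 832.93 + brokerage 222.18 + delivery 1635.03 + duty 21743.04 = 35906.13
Landed cost = invoice 434225.23 + 35906.13 = 470131.36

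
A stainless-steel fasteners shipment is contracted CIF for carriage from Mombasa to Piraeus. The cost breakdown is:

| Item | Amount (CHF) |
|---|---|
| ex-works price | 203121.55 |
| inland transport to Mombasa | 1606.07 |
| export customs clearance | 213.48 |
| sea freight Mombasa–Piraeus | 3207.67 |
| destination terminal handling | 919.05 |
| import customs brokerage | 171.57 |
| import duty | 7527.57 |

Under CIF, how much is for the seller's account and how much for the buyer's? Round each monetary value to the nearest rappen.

CIF: the seller pays costs through ocean freight and marine insurance to the destination port.
Seller's account: goods 203121.55 + inland to port 1606.07 + export clearance 213.48 + freight 3207.67 = 208148.77
Buyer's account: destination terminal 919.05 + brokerage 171.57 + duty 7527.57 = 8618.19

Seller: CHF 208148.77; buyer: CHF 8618.19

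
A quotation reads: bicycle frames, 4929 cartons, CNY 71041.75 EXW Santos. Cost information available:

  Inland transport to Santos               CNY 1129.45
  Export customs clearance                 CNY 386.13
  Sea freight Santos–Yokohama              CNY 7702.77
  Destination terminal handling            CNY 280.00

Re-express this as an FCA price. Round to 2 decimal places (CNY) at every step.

FCA price: CNY 72557.33

Not relevant to the conversion: freight, destination terminal — on the buyer under both terms; not part of either seller's price.
From EXW to FCA, the seller additionally bears: inland to port, export clearance.
FCA price = 71041.75 + 1129.45 + 386.13 = 72557.33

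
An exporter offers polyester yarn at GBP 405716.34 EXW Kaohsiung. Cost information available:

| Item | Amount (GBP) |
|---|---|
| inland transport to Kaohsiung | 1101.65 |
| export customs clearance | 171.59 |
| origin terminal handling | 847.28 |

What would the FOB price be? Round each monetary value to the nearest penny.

From EXW to FOB, the seller additionally bears: inland to port, export clearance, origin terminal.
FOB price = 405716.34 + 1101.65 + 171.59 + 847.28 = 407836.86

FOB price: GBP 407836.86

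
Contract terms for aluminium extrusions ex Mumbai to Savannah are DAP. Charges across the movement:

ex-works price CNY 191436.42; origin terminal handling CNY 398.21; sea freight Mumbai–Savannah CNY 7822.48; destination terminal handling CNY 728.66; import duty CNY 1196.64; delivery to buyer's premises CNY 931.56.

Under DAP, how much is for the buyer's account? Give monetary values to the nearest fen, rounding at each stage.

Buyer's account: CNY 1196.64

DAP: the seller bears all costs to the named destination except import duty and clearance.
Seller's account: goods 191436.42 + origin terminal 398.21 + freight 7822.48 + destination terminal 728.66 + delivery 931.56 = 201317.33
Buyer's account: duty 1196.64 = 1196.64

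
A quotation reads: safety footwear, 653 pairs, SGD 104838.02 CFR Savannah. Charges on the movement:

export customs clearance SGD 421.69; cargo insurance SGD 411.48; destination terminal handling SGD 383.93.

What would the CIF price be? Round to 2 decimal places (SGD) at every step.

CIF price: SGD 105249.50

Not relevant to the conversion: export clearance — on the seller under both CFR and CIF; already in the CFR price and stays in the CIF price. destination terminal — on the buyer under both terms; not part of either seller's price.
From CFR to CIF, the seller additionally bears: insurance.
CIF price = 104838.02 + 411.48 = 105249.50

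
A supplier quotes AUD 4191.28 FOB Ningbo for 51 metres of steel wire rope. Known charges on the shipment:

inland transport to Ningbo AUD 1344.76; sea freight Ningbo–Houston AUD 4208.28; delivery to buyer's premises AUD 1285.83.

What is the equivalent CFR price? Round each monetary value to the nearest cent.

CFR price: AUD 8399.56

Not relevant to the conversion: inland to port — on the seller under both FOB and CFR; already in the FOB price and stays in the CFR price. delivery — on the buyer under both terms; not part of either seller's price.
From FOB to CFR, the seller additionally bears: freight.
CFR price = 4191.28 + 4208.28 = 8399.56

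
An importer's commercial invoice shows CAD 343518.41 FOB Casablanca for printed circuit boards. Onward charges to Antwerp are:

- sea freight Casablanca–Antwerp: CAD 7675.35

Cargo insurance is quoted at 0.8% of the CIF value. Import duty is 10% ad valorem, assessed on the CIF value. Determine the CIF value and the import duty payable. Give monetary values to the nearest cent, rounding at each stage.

Let C be the CIF value. C = FOB price + freight + 0.8% × C
C − 0.8% × C = 343518.41 + 7675.35
0.992 × C = 351193.76
C = 351193.76 / 0.992 = 354025.97
Insurance premium = 0.8% × 354025.97 = 2832.21
Import duty = 354025.97 × 10% = 35402.60

CIF value: CAD 354025.97; import duty: CAD 35402.60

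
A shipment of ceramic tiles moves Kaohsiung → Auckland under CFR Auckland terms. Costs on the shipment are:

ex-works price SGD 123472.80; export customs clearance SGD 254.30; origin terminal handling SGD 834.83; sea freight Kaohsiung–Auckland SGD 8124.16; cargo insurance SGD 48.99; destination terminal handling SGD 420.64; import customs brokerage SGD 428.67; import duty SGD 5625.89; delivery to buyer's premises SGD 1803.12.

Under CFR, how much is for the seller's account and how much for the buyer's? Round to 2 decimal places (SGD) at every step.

Seller: SGD 132686.09; buyer: SGD 8327.31

CFR: the seller pays costs through ocean freight to the destination port, but not insurance.
Seller's account: goods 123472.80 + export clearance 254.30 + origin terminal 834.83 + freight 8124.16 = 132686.09
Buyer's account: insurance 48.99 + destination terminal 420.64 + brokerage 428.67 + duty 5625.89 + delivery 1803.12 = 8327.31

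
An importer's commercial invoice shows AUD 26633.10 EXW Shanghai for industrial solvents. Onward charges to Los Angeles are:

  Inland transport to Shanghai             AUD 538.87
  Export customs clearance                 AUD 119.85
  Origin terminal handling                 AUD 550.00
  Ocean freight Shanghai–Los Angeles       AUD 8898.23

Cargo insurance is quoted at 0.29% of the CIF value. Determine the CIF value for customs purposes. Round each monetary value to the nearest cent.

CIF value: AUD 36846.91

Let C be the CIF value. C = EXW price + pre-shipment costs + freight + 0.29% × C
C − 0.29% × C = 26633.10 + 538.87 + 119.85 + 550.00 + 8898.23
0.9971 × C = 36740.05
C = 36740.05 / 0.9971 = 36846.91
Insurance premium = 0.29% × 36846.91 = 106.86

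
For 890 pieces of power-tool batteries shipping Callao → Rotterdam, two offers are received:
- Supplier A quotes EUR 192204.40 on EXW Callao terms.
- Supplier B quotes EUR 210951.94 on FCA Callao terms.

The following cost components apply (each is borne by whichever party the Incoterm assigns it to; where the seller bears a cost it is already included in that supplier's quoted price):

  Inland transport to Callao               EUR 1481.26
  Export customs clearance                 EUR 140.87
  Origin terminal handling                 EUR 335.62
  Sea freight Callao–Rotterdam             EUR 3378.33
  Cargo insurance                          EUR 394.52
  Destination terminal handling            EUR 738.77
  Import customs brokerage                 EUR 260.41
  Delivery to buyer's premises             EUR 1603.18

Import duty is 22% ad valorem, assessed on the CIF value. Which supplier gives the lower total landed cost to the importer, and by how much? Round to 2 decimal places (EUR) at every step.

Supplier A is cheaper by EUR 20893.00

Supplier A (EXW):
CIF value = EXW price + inland to port + export clearance + origin terminal + freight + insurance = 192204.40 + 1481.26 + 140.87 + 335.62 + 3378.33 + 394.52 = 197935.00
Import duty = 197935.00 × 22% = 43545.70
Buyer bears (A): 1481.26 + 140.87 + 335.62 + 3378.33 + 394.52 + 738.77 + 260.41 + 1603.18 = 8332.96
Landed cost (A) = invoice 192204.40 + 8332.96 + duty 43545.70 = 244083.06
Supplier B (FCA):
CIF value = FCA price + origin terminal + freight + insurance = 210951.94 + 335.62 + 3378.33 + 394.52 = 215060.41
Import duty = 215060.41 × 22% = 47313.29
Buyer bears (B): 335.62 + 3378.33 + 394.52 + 738.77 + 260.41 + 1603.18 = 6710.83
Landed cost (B) = invoice 210951.94 + 6710.83 + duty 47313.29 = 264976.06
Difference = |244083.06 − 264976.06| = 20893.00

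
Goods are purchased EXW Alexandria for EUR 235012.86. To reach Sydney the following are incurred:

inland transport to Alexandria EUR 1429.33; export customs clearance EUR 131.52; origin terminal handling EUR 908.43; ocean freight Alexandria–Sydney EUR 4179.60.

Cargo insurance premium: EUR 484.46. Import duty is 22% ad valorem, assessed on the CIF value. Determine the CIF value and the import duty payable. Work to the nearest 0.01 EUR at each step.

CIF value: EUR 242146.20; import duty: EUR 53272.16

CIF = EXW price + pre-shipment costs + freight + insurance
CIF = 235012.86 + 1429.33 + 131.52 + 908.43 + 4179.60 + 484.46 = 242146.20
Import duty = 242146.20 × 22% = 53272.16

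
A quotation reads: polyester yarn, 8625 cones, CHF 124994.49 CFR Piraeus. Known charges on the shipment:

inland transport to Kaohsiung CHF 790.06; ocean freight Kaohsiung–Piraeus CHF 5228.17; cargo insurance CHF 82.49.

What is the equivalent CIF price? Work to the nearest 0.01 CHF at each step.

CIF price: CHF 125076.98

Not relevant to the conversion: freight, inland to port — on the seller under both CFR and CIF; already in the CFR price and stays in the CIF price.
From CFR to CIF, the seller additionally bears: insurance.
CIF price = 124994.49 + 82.49 = 125076.98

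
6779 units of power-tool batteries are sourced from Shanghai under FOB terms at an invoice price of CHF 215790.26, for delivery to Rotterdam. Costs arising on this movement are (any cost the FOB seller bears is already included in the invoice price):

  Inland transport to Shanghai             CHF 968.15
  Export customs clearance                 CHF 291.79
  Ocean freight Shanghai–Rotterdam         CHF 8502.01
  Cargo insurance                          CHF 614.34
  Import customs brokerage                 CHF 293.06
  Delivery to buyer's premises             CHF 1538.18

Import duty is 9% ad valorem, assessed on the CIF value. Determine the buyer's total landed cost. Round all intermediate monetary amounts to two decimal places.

FOB: the seller bears costs until goods are on board at the origin port; the buyer bears freight, insurance and all costs thereafter.
Already in the invoice (seller's account under FOB): inland to port, export clearance — exclude.
CIF value = FOB price + freight + insurance = 215790.26 + 8502.01 + 614.34 = 224906.61
Import duty = 224906.61 × 9% = 20241.59
Buyer bears: freight 8502.01 + insurance 614.34 + brokerage 293.06 + delivery 1538.18 + duty 20241.59 = 31189.18
Landed cost = invoice 215790.26 + 31189.18 = 246979.44

Total landed cost: CHF 246979.44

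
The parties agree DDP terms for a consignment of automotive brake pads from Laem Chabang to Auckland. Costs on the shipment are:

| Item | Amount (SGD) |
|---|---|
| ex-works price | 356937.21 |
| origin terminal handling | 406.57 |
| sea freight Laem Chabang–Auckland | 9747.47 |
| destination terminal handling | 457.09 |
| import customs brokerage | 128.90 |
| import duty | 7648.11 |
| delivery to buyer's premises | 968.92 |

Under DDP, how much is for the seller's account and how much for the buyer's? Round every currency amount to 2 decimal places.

DDP: the seller bears all costs including import duty.
Seller's account: goods 356937.21 + origin terminal 406.57 + freight 9747.47 + destination terminal 457.09 + brokerage 128.90 + duty 7648.11 + delivery 968.92 = 376294.27
Buyer's account: 0.00

Seller: SGD 376294.27; buyer: SGD 0.00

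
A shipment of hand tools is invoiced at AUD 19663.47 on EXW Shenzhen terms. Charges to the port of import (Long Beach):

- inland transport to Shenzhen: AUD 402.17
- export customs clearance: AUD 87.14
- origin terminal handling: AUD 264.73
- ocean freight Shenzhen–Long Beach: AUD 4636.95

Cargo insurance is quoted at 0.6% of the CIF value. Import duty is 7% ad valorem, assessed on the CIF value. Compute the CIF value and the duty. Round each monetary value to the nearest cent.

Let C be the CIF value. C = EXW price + pre-shipment costs + freight + 0.6% × C
C − 0.6% × C = 19663.47 + 402.17 + 87.14 + 264.73 + 4636.95
0.994 × C = 25054.46
C = 25054.46 / 0.994 = 25205.69
Insurance premium = 0.6% × 25205.69 = 151.23
Import duty = 25205.69 × 7% = 1764.40

CIF value: AUD 25205.69; import duty: AUD 1764.40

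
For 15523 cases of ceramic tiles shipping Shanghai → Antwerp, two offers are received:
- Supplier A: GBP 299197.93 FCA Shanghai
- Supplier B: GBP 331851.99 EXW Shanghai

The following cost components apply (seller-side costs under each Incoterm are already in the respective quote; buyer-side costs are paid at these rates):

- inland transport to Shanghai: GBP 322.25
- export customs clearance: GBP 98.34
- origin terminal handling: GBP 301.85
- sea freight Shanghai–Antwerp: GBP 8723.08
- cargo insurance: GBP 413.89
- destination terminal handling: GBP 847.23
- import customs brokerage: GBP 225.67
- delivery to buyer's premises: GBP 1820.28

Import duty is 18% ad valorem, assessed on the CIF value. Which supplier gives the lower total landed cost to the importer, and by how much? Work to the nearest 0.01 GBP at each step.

Supplier A (FCA):
CIF value = FCA price + origin terminal + freight + insurance = 299197.93 + 301.85 + 8723.08 + 413.89 = 308636.75
Import duty = 308636.75 × 18% = 55554.62
Buyer bears (A): 301.85 + 8723.08 + 413.89 + 847.23 + 225.67 + 1820.28 = 12332.00
Landed cost (A) = invoice 299197.93 + 12332.00 + duty 55554.62 = 367084.55
Supplier B (EXW):
CIF value = EXW price + inland to port + export clearance + origin terminal + freight + insurance = 331851.99 + 322.25 + 98.34 + 301.85 + 8723.08 + 413.89 = 341711.40
Import duty = 341711.40 × 18% = 61508.05
Buyer bears (B): 322.25 + 98.34 + 301.85 + 8723.08 + 413.89 + 847.23 + 225.67 + 1820.28 = 12752.59
Landed cost (B) = invoice 331851.99 + 12752.59 + duty 61508.05 = 406112.63
Difference = |367084.55 − 406112.63| = 39028.08

Supplier A is cheaper by GBP 39028.08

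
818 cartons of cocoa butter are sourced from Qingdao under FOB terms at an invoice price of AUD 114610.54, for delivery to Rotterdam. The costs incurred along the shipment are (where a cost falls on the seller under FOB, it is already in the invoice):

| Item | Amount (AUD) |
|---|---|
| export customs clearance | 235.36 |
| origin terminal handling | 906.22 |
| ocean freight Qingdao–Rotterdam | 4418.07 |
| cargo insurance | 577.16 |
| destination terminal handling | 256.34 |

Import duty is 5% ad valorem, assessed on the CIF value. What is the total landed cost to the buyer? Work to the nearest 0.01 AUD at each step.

Total landed cost: AUD 125842.40

FOB: the seller bears costs until goods are on board at the origin port; the buyer bears freight, insurance and all costs thereafter.
Already in the invoice (seller's account under FOB): export clearance, origin terminal — exclude.
CIF value = FOB price + freight + insurance = 114610.54 + 4418.07 + 577.16 = 119605.77
Import duty = 119605.77 × 5% = 5980.29
Buyer bears: freight 4418.07 + insurance 577.16 + destination terminal 256.34 + duty 5980.29 = 11231.86
Landed cost = invoice 114610.54 + 11231.86 = 125842.40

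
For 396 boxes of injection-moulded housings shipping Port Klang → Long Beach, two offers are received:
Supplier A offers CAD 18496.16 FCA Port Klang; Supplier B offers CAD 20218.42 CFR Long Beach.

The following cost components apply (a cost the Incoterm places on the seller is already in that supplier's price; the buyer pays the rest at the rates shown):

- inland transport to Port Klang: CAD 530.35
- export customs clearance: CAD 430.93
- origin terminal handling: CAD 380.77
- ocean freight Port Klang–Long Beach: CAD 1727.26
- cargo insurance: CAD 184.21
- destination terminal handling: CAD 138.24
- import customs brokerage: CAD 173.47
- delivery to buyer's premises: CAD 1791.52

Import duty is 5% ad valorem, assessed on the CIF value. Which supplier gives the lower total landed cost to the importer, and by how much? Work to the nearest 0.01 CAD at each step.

Supplier B is cheaper by CAD 405.06

Supplier A (FCA):
CIF value = FCA price + origin terminal + freight + insurance = 18496.16 + 380.77 + 1727.26 + 184.21 = 20788.40
Import duty = 20788.40 × 5% = 1039.42
Buyer bears (A): 380.77 + 1727.26 + 184.21 + 138.24 + 173.47 + 1791.52 = 4395.47
Landed cost (A) = invoice 18496.16 + 4395.47 + duty 1039.42 = 23931.05
Supplier B (CFR):
CIF value = CFR price + insurance = 20218.42 + 184.21 = 20402.63
Import duty = 20402.63 × 5% = 1020.13
Buyer bears (B): 184.21 + 138.24 + 173.47 + 1791.52 = 2287.44
Landed cost (B) = invoice 20218.42 + 2287.44 + duty 1020.13 = 23525.99
Difference = |23931.05 − 23525.99| = 405.06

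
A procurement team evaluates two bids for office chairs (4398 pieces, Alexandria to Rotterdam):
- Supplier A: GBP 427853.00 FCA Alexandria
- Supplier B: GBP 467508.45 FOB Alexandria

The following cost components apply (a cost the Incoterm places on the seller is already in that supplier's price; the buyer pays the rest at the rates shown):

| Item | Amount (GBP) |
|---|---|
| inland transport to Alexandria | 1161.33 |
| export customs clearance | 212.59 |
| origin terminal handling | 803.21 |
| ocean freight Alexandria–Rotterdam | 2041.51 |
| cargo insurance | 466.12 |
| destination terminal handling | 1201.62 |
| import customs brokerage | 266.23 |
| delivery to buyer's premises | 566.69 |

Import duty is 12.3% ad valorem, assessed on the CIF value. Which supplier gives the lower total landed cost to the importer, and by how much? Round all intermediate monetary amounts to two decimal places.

Supplier A (FCA):
CIF value = FCA price + origin terminal + freight + insurance = 427853.00 + 803.21 + 2041.51 + 466.12 = 431163.84
Import duty = 431163.84 × 12.3% = 53033.15
Buyer bears (A): 803.21 + 2041.51 + 466.12 + 1201.62 + 266.23 + 566.69 = 5345.38
Landed cost (A) = invoice 427853.00 + 5345.38 + duty 53033.15 = 486231.53
Supplier B (FOB):
CIF value = FOB price + freight + insurance = 467508.45 + 2041.51 + 466.12 = 470016.08
Import duty = 470016.08 × 12.3% = 57811.98
Buyer bears (B): 2041.51 + 466.12 + 1201.62 + 266.23 + 566.69 = 4542.17
Landed cost (B) = invoice 467508.45 + 4542.17 + duty 57811.98 = 529862.60
Difference = |486231.53 − 529862.60| = 43631.07

Supplier A is cheaper by GBP 43631.07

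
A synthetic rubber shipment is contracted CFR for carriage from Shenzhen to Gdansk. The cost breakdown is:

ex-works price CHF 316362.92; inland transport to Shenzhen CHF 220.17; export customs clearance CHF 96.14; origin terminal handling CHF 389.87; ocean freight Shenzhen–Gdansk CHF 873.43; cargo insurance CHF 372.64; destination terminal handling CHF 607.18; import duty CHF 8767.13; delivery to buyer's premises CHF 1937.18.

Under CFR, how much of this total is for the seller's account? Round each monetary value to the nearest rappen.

Seller's account: CHF 317942.53

CFR: the seller pays costs through ocean freight to the destination port, but not insurance.
Seller's account: goods 316362.92 + inland to port 220.17 + export clearance 96.14 + origin terminal 389.87 + freight 873.43 = 317942.53
Buyer's account: insurance 372.64 + destination terminal 607.18 + duty 8767.13 + delivery 1937.18 = 11684.13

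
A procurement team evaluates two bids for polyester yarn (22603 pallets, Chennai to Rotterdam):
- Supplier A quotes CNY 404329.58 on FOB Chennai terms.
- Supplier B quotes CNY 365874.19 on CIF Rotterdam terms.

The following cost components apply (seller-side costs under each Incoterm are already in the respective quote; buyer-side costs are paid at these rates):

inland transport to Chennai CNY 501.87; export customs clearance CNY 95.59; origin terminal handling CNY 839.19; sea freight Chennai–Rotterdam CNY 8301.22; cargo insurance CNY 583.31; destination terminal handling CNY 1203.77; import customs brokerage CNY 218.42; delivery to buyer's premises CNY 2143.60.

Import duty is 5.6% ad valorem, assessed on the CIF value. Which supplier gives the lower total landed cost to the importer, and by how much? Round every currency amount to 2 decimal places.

Supplier A (FOB):
CIF value = FOB price + freight + insurance = 404329.58 + 8301.22 + 583.31 = 413214.11
Import duty = 413214.11 × 5.6% = 23139.99
Buyer bears (A): 8301.22 + 583.31 + 1203.77 + 218.42 + 2143.60 = 12450.32
Landed cost (A) = invoice 404329.58 + 12450.32 + duty 23139.99 = 439919.89
Supplier B (CIF):
The CIF price already equals the CIF value: 365874.19
Import duty = 365874.19 × 5.6% = 20488.95
Buyer bears (B): 1203.77 + 218.42 + 2143.60 = 3565.79
Landed cost (B) = invoice 365874.19 + 3565.79 + duty 20488.95 = 389928.93
Difference = |439919.89 − 389928.93| = 49990.96

Supplier B is cheaper by CNY 49990.96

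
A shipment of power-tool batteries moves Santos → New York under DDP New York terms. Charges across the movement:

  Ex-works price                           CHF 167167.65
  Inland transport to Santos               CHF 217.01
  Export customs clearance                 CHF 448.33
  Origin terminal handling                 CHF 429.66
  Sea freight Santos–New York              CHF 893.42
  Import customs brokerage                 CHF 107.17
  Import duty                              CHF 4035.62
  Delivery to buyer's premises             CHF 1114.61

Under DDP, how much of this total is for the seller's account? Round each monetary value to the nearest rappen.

DDP: the seller bears all costs including import duty.
Seller's account: goods 167167.65 + inland to port 217.01 + export clearance 448.33 + origin terminal 429.66 + freight 893.42 + brokerage 107.17 + duty 4035.62 + delivery 1114.61 = 174413.47
Buyer's account: 0.00

Seller's account: CHF 174413.47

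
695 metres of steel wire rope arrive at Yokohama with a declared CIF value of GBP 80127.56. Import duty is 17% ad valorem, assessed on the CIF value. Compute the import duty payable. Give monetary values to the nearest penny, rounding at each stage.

Import duty = 80127.56 × 17% = 13621.69

Import duty: GBP 13621.69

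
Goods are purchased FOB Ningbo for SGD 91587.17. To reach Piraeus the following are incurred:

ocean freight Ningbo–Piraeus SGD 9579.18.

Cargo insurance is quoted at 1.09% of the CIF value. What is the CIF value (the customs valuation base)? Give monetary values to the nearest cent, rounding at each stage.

Let C be the CIF value. C = FOB price + freight + 1.09% × C
C − 1.09% × C = 91587.17 + 9579.18
0.9891 × C = 101166.35
C = 101166.35 / 0.9891 = 102281.22
Insurance premium = 1.09% × 102281.22 = 1114.87

CIF value: SGD 102281.22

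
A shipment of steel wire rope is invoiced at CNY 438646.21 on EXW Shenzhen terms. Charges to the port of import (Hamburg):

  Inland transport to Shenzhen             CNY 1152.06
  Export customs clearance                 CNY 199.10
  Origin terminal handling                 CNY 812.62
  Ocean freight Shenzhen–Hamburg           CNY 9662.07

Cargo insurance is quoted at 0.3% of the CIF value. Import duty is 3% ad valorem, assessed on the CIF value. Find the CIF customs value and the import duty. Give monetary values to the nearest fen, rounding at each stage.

Let C be the CIF value. C = EXW price + pre-shipment costs + freight + 0.3% × C
C − 0.3% × C = 438646.21 + 1152.06 + 199.10 + 812.62 + 9662.07
0.997 × C = 450472.06
C = 450472.06 / 0.997 = 451827.54
Insurance premium = 0.3% × 451827.54 = 1355.48
Import duty = 451827.54 × 3% = 13554.83

CIF value: CNY 451827.54; import duty: CNY 13554.83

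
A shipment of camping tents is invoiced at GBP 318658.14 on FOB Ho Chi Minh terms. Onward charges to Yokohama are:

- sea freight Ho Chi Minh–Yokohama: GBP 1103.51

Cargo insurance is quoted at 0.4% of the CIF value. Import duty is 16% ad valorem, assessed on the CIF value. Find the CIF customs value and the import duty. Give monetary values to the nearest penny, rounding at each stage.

CIF value: GBP 321045.83; import duty: GBP 51367.33

Let C be the CIF value. C = FOB price + freight + 0.4% × C
C − 0.4% × C = 318658.14 + 1103.51
0.996 × C = 319761.65
C = 319761.65 / 0.996 = 321045.83
Insurance premium = 0.4% × 321045.83 = 1284.18
Import duty = 321045.83 × 16% = 51367.33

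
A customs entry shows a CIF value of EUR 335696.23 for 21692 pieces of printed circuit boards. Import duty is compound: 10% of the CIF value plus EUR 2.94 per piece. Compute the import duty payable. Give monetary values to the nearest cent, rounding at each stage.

Import duty: EUR 97344.10

Ad valorem component: 335696.23 × 10% = 33569.62
Specific component: 21692 × 2.94 = 63774.48
Import duty = 33569.62 + 63774.48 = 97344.10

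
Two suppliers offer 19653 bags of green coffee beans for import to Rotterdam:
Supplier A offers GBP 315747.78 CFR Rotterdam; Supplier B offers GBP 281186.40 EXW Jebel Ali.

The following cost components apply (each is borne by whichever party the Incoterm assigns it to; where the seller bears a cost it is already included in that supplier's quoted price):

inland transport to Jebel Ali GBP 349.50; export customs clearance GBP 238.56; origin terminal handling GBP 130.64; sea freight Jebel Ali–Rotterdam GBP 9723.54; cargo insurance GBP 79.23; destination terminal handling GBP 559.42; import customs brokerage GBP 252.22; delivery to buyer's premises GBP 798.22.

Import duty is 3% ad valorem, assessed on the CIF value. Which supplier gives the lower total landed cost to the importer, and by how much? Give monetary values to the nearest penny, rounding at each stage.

Supplier A (CFR):
CIF value = CFR price + insurance = 315747.78 + 79.23 = 315827.01
Import duty = 315827.01 × 3% = 9474.81
Buyer bears (A): 79.23 + 559.42 + 252.22 + 798.22 = 1689.09
Landed cost (A) = invoice 315747.78 + 1689.09 + duty 9474.81 = 326911.68
Supplier B (EXW):
CIF value = EXW price + inland to port + export clearance + origin terminal + freight + insurance = 281186.40 + 349.50 + 238.56 + 130.64 + 9723.54 + 79.23 = 291707.87
Import duty = 291707.87 × 3% = 8751.24
Buyer bears (B): 349.50 + 238.56 + 130.64 + 9723.54 + 79.23 + 559.42 + 252.22 + 798.22 = 12131.33
Landed cost (B) = invoice 281186.40 + 12131.33 + duty 8751.24 = 302068.97
Difference = |326911.68 − 302068.97| = 24842.71

Supplier B is cheaper by GBP 24842.71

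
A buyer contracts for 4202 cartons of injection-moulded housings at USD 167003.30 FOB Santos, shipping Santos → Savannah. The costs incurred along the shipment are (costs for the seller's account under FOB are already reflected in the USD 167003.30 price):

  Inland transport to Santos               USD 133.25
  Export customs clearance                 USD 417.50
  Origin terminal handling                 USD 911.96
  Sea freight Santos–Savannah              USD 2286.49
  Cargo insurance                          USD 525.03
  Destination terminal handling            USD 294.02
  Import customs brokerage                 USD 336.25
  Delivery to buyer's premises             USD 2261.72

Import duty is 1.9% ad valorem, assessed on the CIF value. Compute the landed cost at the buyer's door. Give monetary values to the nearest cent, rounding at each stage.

FOB: the seller bears costs until goods are on board at the origin port; the buyer bears freight, insurance and all costs thereafter.
Already in the invoice (seller's account under FOB): inland to port, export clearance, origin terminal — exclude.
CIF value = FOB price + freight + insurance = 167003.30 + 2286.49 + 525.03 = 169814.82
Import duty = 169814.82 × 1.9% = 3226.48
Buyer bears: freight 2286.49 + insurance 525.03 + destination terminal 294.02 + brokerage 336.25 + delivery 2261.72 + duty 3226.48 = 8929.99
Landed cost = invoice 167003.30 + 8929.99 = 175933.29

Total landed cost: USD 175933.29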